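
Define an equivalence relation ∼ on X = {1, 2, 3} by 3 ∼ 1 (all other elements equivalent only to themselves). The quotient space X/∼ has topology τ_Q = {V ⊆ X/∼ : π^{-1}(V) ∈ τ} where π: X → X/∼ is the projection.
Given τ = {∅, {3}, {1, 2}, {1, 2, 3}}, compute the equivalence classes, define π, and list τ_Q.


X/∼ = {[1=3], [2]}; |τ_Q| = 2.

Equivalence classes: [1=3], [2].
Quotient map π: X → X/∼ sends 1 ↦ [1=3], 2 ↦ [2], 3 ↦ [1=3].
For each subset V ⊆ X/∼, compute π^{-1}(V) ⊆ X and check whether π^{-1}(V) ∈ τ. V is open in τ_Q iff π^{-1}(V) ∈ τ.
  V = {}: π^{-1}(V) = ∅ ∈ τ ✓.
  V = {[1=3]}: π^{-1}(V) = {1, 3} ∉ τ ✗.
  V = {[2]}: π^{-1}(V) = {2} ∉ τ ✗.
  V = {[1=3], [2]}: π^{-1}(V) = {1, 2, 3} ∈ τ ✓.
Open sets in the quotient: τ_Q = {{}, {[1=3], [2]}} (2 elements).


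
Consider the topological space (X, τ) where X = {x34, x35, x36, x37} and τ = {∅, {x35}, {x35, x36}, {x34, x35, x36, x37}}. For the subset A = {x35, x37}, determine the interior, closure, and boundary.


int(A) = {x35}, cl(A) = {x34, x35, x36, x37}, ∂A = {x34, x36, x37}.

Closed sets in (X, τ) are complements of opens:
  closed(X, τ) = {∅, {x34, x37}, {x34, x36, x37}, {x34, x35, x36, x37}}.
int(A) = ⋃ {U ∈ τ : U ⊆ A}. Opens contained in A: ∅, {x35}.
Taking the union of these: int(A) = {x35}.
cl(A) = ⋂ {C closed : A ⊆ C}. Closed sets containing A: {x34, x35, x36, x37}.
Intersecting these: cl(A) = {x34, x35, x36, x37}.
∂A = cl(A) ∖ int(A) = {x34, x35, x36, x37} ∖ {x35} = {x34, x36, x37}.


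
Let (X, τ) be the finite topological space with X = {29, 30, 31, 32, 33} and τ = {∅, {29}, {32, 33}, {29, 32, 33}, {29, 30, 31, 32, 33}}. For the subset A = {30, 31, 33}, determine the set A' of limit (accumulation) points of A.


A' = {30, 31, 32}

For each x ∈ X, list the open sets U ∈ τ with x ∈ U, then check whether U ∩ (A ∖ {x}) ≠ ∅ for every such U.
  x = 29: open {29} ∋ x has {29} ∩ (A ∖ {29}) = ∅, so x is NOT a limit point.
  x = 30: opens ∋ x are {29, 30, 31, 32, 33}; each meets A ∖ {30}, so x IS a limit point.
  x = 31: opens ∋ x are {29, 30, 31, 32, 33}; each meets A ∖ {31}, so x IS a limit point.
  x = 32: opens ∋ x are {32, 33}, {29, 32, 33}, {29, 30, 31, 32, 33}; each meets A ∖ {32}, so x IS a limit point.
  x = 33: open {32, 33} ∋ x has {32, 33} ∩ (A ∖ {33}) = ∅, so x is NOT a limit point.
Collecting: A' = {30, 31, 32}.


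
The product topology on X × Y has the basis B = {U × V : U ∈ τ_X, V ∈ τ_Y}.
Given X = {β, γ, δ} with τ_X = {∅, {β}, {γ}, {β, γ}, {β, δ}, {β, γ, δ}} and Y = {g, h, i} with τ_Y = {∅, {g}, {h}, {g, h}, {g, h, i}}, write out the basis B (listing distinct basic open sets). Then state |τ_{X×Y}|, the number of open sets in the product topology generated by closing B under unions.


Basis B = {∅ × ∅, {β} × {g}, {β} × {h}, {γ} × {g}, {γ} × {h}, {β} × {g, h}, {β, γ} × {g}, {β, δ} × {g}, {β, γ} × {h}, {β, δ} × {h}, {γ} × {g, h}, {β} × {g, h, i}, {β, γ, δ} × {g}, {β, γ, δ} × {h}, {γ} × {g, h, i}, {β, γ} × {g, h}, {β, δ} × {g, h}, {β, γ} × {g, h, i}, {β, δ} × {g, h, i}, {β, γ, δ} × {g, h}, {β, γ, δ} × {g, h, i}}; |τ_{X×Y}| = 70.

Enumerate products U × V with U ∈ τ_X, V ∈ τ_Y (deduplicated):
  ∅ × ∅ = {} (∅)
  {β} × {g} = {(β,g)}
  {β} × {h} = {(β,h)}
  {γ} × {g} = {(γ,g)}
  {γ} × {h} = {(γ,h)}
  {β} × {g, h} = {(β,g), (β,h)}
  {β, γ} × {g} = {(β,g), (γ,g)}
  {β, δ} × {g} = {(β,g), (δ,g)}
  {β, γ} × {h} = {(β,h), (γ,h)}
  {β, δ} × {h} = {(β,h), (δ,h)}
  {γ} × {g, h} = {(γ,g), (γ,h)}
  {β} × {g, h, i} = {(β,g), (β,h), (β,i)}
  {β, γ, δ} × {g} = {(β,g), (γ,g), (δ,g)}
  {β, γ, δ} × {h} = {(β,h), (γ,h), (δ,h)}
  {γ} × {g, h, i} = {(γ,g), (γ,h), (γ,i)}
  {β, γ} × {g, h} = {(β,g), (β,h), (γ,g), (γ,h)}
  {β, δ} × {g, h} = {(β,g), (β,h), (δ,g), (δ,h)}
  {β, γ} × {g, h, i} = {(β,g), (β,h), (β,i), (γ,g), (γ,h), (γ,i)}
  {β, δ} × {g, h, i} = {(β,g), (β,h), (β,i), (δ,g), (δ,h), (δ,i)}
  {β, γ, δ} × {g, h} = {(β,g), (β,h), (γ,g), (γ,h), (δ,g), (δ,h)}
  {β, γ, δ} × {g, h, i} = {(β,g), (β,h), (β,i), (γ,g), (γ,h), (γ,i), (δ,g), (δ,h), (δ,i)}
These 21 distinct sets form the basis B.
Close under arbitrary unions to get τ_{X×Y}; counting gives |τ_{X×Y}| = 70.


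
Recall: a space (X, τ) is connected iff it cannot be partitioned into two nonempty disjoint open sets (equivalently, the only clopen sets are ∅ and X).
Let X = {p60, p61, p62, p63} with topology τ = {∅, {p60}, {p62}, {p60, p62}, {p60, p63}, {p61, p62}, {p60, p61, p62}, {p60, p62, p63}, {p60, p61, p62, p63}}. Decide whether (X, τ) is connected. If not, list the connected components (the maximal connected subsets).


(X, τ) is disconnected; components = [{p60, p63}, {p61, p62}].

Find clopen sets (U ∈ τ with X ∖ U ∈ τ):
  U = ∅, X ∖ U = {p60, p61, p62, p63} — both open, so U is clopen.
  U = {p60, p63}, X ∖ U = {p61, p62} — both open, so U is clopen.
  U = {p61, p62}, X ∖ U = {p60, p63} — both open, so U is clopen.
  U = {p60, p61, p62, p63}, X ∖ U = ∅ — both open, so U is clopen.
Nontrivial clopen(s) exist: e.g. {p60, p63}. So (X, τ) is disconnected.
Compute connected components by grouping points that agree on all clopens:
  component: {p60, p63}
  component: {p61, p62}


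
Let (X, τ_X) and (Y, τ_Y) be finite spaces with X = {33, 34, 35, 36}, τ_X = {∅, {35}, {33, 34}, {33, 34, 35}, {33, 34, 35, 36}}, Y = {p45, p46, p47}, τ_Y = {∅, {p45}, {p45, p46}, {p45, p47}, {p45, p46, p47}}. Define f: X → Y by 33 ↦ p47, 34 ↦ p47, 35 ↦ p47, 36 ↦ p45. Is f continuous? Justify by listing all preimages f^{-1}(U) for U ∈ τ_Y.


f is NOT continuous.

Compute f^{-1}(U) for each U ∈ τ_Y:
  U = ∅: f^{-1}(U) = ∅ ∈ τ_X ✓.
  U = {p45}: f^{-1}(U) = {36} ∉ τ_X ✗.
  U = {p45, p46}: f^{-1}(U) = {36} ∉ τ_X ✗.
  U = {p45, p47}: f^{-1}(U) = {33, 34, 35, 36} ∈ τ_X ✓.
  U = {p45, p46, p47}: f^{-1}(U) = {33, 34, 35, 36} ∈ τ_X ✓.
Found U = {p45} with f^{-1}(U) = {36} not in τ_X. Therefore f is NOT continuous.


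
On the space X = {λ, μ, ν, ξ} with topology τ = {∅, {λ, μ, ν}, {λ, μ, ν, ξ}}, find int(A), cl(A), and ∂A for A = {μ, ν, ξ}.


int(A) = ∅, cl(A) = {λ, μ, ν, ξ}, ∂A = {λ, μ, ν, ξ}.

Closed sets in (X, τ) are complements of opens:
  closed(X, τ) = {∅, {ξ}, {λ, μ, ν, ξ}}.
int(A) = ⋃ {U ∈ τ : U ⊆ A}. Opens contained in A: ∅.
Taking the union of these: int(A) = ∅.
cl(A) = ⋂ {C closed : A ⊆ C}. Closed sets containing A: {λ, μ, ν, ξ}.
Intersecting these: cl(A) = {λ, μ, ν, ξ}.
∂A = cl(A) ∖ int(A) = {λ, μ, ν, ξ} ∖ ∅ = {λ, μ, ν, ξ}.


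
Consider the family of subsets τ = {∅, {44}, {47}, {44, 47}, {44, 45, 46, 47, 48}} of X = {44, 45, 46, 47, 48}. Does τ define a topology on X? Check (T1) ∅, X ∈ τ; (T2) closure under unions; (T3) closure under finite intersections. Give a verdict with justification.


τ IS a topology on X.

Axiom (T1): ∅ ∈ τ? Yes; X ∈ τ? Yes.
Axiom (T2/T3): check pairwise unions and intersections of members of τ.
All pairwise intersections and unions checked — each lies in τ. Therefore τ satisfies (T1), (T2), (T3): it IS a topology on X.


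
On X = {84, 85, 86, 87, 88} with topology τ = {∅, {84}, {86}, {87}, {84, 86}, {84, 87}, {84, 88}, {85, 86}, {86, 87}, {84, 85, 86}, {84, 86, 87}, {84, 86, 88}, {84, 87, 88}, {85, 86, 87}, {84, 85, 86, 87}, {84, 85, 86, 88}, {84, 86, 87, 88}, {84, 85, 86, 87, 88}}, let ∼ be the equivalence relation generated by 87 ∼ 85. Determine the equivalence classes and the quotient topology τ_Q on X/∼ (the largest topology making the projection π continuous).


X/∼ = {[84], [85=87], [86], [88]}; |τ_Q| = 9.

Equivalence classes: [84], [85=87], [86], [88].
Quotient map π: X → X/∼ sends 84 ↦ [84], 85 ↦ [85=87], 86 ↦ [86], 87 ↦ [85=87], 88 ↦ [88].
For each subset V ⊆ X/∼, compute π^{-1}(V) ⊆ X and check whether π^{-1}(V) ∈ τ. V is open in τ_Q iff π^{-1}(V) ∈ τ.
  V = {}: π^{-1}(V) = ∅ ∈ τ ✓.
  V = {[84]}: π^{-1}(V) = {84} ∈ τ ✓.
  V = {[85=87]}: π^{-1}(V) = {85, 87} ∉ τ ✗.
  V = {[84], [85=87]}: π^{-1}(V) = {84, 85, 87} ∉ τ ✗.
  V = {[86]}: π^{-1}(V) = {86} ∈ τ ✓.
  V = {[84], [86]}: π^{-1}(V) = {84, 86} ∈ τ ✓.
  V = {[85=87], [86]}: π^{-1}(V) = {85, 86, 87} ∈ τ ✓.
  V = {[84], [85=87], [86]}: π^{-1}(V) = {84, 85, 86, 87} ∈ τ ✓.
  V = {[88]}: π^{-1}(V) = {88} ∉ τ ✗.
  V = {[84], [88]}: π^{-1}(V) = {84, 88} ∈ τ ✓.
  V = {[85=87], [88]}: π^{-1}(V) = {85, 87, 88} ∉ τ ✗.
  V = {[84], [85=87], [88]}: π^{-1}(V) = {84, 85, 87, 88} ∉ τ ✗.
  V = {[86], [88]}: π^{-1}(V) = {86, 88} ∉ τ ✗.
  V = {[84], [86], [88]}: π^{-1}(V) = {84, 86, 88} ∈ τ ✓.
  V = {[85=87], [86], [88]}: π^{-1}(V) = {85, 86, 87, 88} ∉ τ ✗.
  V = {[84], [85=87], [86], [88]}: π^{-1}(V) = {84, 85, 86, 87, 88} ∈ τ ✓.
Open sets in the quotient: τ_Q = {{}, {[84]}, {[86]}, {[84], [86]}, {[85=87], [86]}, {[84], [85=87], [86]}, {[84], [88]}, {[84], [86], [88]}, {[84], [85=87], [86], [88]}} (9 elements).


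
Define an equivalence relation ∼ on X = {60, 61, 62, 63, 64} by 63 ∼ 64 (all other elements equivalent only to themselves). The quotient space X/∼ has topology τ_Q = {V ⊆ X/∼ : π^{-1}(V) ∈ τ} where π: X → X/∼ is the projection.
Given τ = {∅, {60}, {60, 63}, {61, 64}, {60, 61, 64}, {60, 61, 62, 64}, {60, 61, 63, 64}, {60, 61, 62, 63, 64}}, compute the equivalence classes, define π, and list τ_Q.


X/∼ = {[60], [61], [62], [63=64]}; |τ_Q| = 4.

Equivalence classes: [60], [61], [62], [63=64].
Quotient map π: X → X/∼ sends 60 ↦ [60], 61 ↦ [61], 62 ↦ [62], 63 ↦ [63=64], 64 ↦ [63=64].
For each subset V ⊆ X/∼, compute π^{-1}(V) ⊆ X and check whether π^{-1}(V) ∈ τ. V is open in τ_Q iff π^{-1}(V) ∈ τ.
  V = {}: π^{-1}(V) = ∅ ∈ τ ✓.
  V = {[60]}: π^{-1}(V) = {60} ∈ τ ✓.
  V = {[61]}: π^{-1}(V) = {61} ∉ τ ✗.
  V = {[60], [61]}: π^{-1}(V) = {60, 61} ∉ τ ✗.
  V = {[62]}: π^{-1}(V) = {62} ∉ τ ✗.
  V = {[60], [62]}: π^{-1}(V) = {60, 62} ∉ τ ✗.
  V = {[61], [62]}: π^{-1}(V) = {61, 62} ∉ τ ✗.
  V = {[60], [61], [62]}: π^{-1}(V) = {60, 61, 62} ∉ τ ✗.
  V = {[63=64]}: π^{-1}(V) = {63, 64} ∉ τ ✗.
  V = {[60], [63=64]}: π^{-1}(V) = {60, 63, 64} ∉ τ ✗.
  V = {[61], [63=64]}: π^{-1}(V) = {61, 63, 64} ∉ τ ✗.
  V = {[60], [61], [63=64]}: π^{-1}(V) = {60, 61, 63, 64} ∈ τ ✓.
  V = {[62], [63=64]}: π^{-1}(V) = {62, 63, 64} ∉ τ ✗.
  V = {[60], [62], [63=64]}: π^{-1}(V) = {60, 62, 63, 64} ∉ τ ✗.
  V = {[61], [62], [63=64]}: π^{-1}(V) = {61, 62, 63, 64} ∉ τ ✗.
  V = {[60], [61], [62], [63=64]}: π^{-1}(V) = {60, 61, 62, 63, 64} ∈ τ ✓.
Open sets in the quotient: τ_Q = {{}, {[60]}, {[60], [61], [63=64]}, {[60], [61], [62], [63=64]}} (4 elements).


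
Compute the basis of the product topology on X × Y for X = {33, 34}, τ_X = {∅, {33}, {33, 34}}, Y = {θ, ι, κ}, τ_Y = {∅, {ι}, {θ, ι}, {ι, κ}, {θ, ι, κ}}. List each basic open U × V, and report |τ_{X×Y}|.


Basis B = {∅ × ∅, {33} × {ι}, {33} × {θ, ι}, {33} × {ι, κ}, {33, 34} × {ι}, {33} × {θ, ι, κ}, {33, 34} × {θ, ι}, {33, 34} × {ι, κ}, {33, 34} × {θ, ι, κ}}; |τ_{X×Y}| = 14.

Enumerate products U × V with U ∈ τ_X, V ∈ τ_Y (deduplicated):
  ∅ × ∅ = {} (∅)
  {33} × {ι} = {(33,ι)}
  {33} × {θ, ι} = {(33,θ), (33,ι)}
  {33} × {ι, κ} = {(33,ι), (33,κ)}
  {33, 34} × {ι} = {(33,ι), (34,ι)}
  {33} × {θ, ι, κ} = {(33,θ), (33,ι), (33,κ)}
  {33, 34} × {θ, ι} = {(33,θ), (33,ι), (34,θ), (34,ι)}
  {33, 34} × {ι, κ} = {(33,ι), (33,κ), (34,ι), (34,κ)}
  {33, 34} × {θ, ι, κ} = {(33,θ), (33,ι), (33,κ), (34,θ), (34,ι), (34,κ)}
These 9 distinct sets form the basis B.
Close under arbitrary unions to get τ_{X×Y}; counting gives |τ_{X×Y}| = 14.


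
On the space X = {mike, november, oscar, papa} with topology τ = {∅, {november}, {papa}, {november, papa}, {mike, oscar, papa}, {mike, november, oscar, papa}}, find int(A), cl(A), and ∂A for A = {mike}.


int(A) = ∅, cl(A) = {mike, oscar}, ∂A = {mike, oscar}.

Closed sets in (X, τ) are complements of opens:
  closed(X, τ) = {∅, {november}, {mike, oscar}, {mike, november, oscar}, {mike, oscar, papa}, {mike, november, oscar, papa}}.
int(A) = ⋃ {U ∈ τ : U ⊆ A}. Opens contained in A: ∅.
Taking the union of these: int(A) = ∅.
cl(A) = ⋂ {C closed : A ⊆ C}. Closed sets containing A: {mike, oscar}, {mike, november, oscar}, {mike, oscar, papa}, {mike, november, oscar, papa}.
Intersecting these: cl(A) = {mike, oscar}.
∂A = cl(A) ∖ int(A) = {mike, oscar} ∖ ∅ = {mike, oscar}.


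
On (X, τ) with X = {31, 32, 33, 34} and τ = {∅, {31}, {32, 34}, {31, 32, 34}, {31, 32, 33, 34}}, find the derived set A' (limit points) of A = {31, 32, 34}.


A' = {32, 33, 34}

For each x ∈ X, list the open sets U ∈ τ with x ∈ U, then check whether U ∩ (A ∖ {x}) ≠ ∅ for every such U.
  x = 31: open {31} ∋ x has {31} ∩ (A ∖ {31}) = ∅, so x is NOT a limit point.
  x = 32: opens ∋ x are {32, 34}, {31, 32, 34}, {31, 32, 33, 34}; each meets A ∖ {32}, so x IS a limit point.
  x = 33: opens ∋ x are {31, 32, 33, 34}; each meets A ∖ {33}, so x IS a limit point.
  x = 34: opens ∋ x are {32, 34}, {31, 32, 34}, {31, 32, 33, 34}; each meets A ∖ {34}, so x IS a limit point.
Collecting: A' = {32, 33, 34}.


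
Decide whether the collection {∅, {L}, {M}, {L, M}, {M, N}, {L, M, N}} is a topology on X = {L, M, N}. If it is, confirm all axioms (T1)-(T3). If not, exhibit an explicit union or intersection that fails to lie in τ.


τ IS a topology on X.

Axiom (T1): ∅ ∈ τ? Yes; X ∈ τ? Yes.
Axiom (T2/T3): check pairwise unions and intersections of members of τ.
All pairwise intersections and unions checked — each lies in τ. Therefore τ satisfies (T1), (T2), (T3): it IS a topology on X.


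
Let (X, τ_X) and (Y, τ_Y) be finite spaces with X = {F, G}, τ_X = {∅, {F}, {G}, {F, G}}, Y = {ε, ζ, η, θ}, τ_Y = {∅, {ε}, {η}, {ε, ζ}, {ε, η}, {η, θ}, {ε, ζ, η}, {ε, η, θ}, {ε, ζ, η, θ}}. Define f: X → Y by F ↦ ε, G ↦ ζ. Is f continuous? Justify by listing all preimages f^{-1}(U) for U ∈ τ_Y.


f IS continuous.

Compute f^{-1}(U) for each U ∈ τ_Y:
  U = ∅: f^{-1}(U) = ∅ ∈ τ_X ✓.
  U = {ε}: f^{-1}(U) = {F} ∈ τ_X ✓.
  U = {η}: f^{-1}(U) = ∅ ∈ τ_X ✓.
  U = {ε, ζ}: f^{-1}(U) = {F, G} ∈ τ_X ✓.
  U = {ε, η}: f^{-1}(U) = {F} ∈ τ_X ✓.
  U = {η, θ}: f^{-1}(U) = ∅ ∈ τ_X ✓.
  U = {ε, ζ, η}: f^{-1}(U) = {F, G} ∈ τ_X ✓.
  U = {ε, η, θ}: f^{-1}(U) = {F} ∈ τ_X ✓.
  U = {ε, ζ, η, θ}: f^{-1}(U) = {F, G} ∈ τ_X ✓.
Every preimage lies in τ_X, so f IS continuous.


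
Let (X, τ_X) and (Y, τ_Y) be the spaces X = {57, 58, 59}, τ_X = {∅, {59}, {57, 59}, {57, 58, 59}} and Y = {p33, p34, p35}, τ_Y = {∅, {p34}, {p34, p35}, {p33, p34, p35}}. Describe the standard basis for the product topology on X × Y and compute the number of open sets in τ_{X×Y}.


Basis B = {∅ × ∅, {59} × {p34}, {57, 59} × {p34}, {59} × {p34, p35}, {57, 58, 59} × {p34}, {59} × {p33, p34, p35}, {57, 59} × {p34, p35}, {57, 59} × {p33, p34, p35}, {57, 58, 59} × {p34, p35}, {57, 58, 59} × {p33, p34, p35}}; |τ_{X×Y}| = 20.

Enumerate products U × V with U ∈ τ_X, V ∈ τ_Y (deduplicated):
  ∅ × ∅ = {} (∅)
  {59} × {p34} = {(59,p34)}
  {57, 59} × {p34} = {(57,p34), (59,p34)}
  {59} × {p34, p35} = {(59,p34), (59,p35)}
  {57, 58, 59} × {p34} = {(57,p34), (58,p34), (59,p34)}
  {59} × {p33, p34, p35} = {(59,p33), (59,p34), (59,p35)}
  {57, 59} × {p34, p35} = {(57,p34), (57,p35), (59,p34), (59,p35)}
  {57, 59} × {p33, p34, p35} = {(57,p33), (57,p34), (57,p35), (59,p33), (59,p34), (59,p35)}
  {57, 58, 59} × {p34, p35} = {(57,p34), (57,p35), (58,p34), (58,p35), (59,p34), (59,p35)}
  {57, 58, 59} × {p33, p34, p35} = {(57,p33), (57,p34), (57,p35), (58,p33), (58,p34), (58,p35), (59,p33), (59,p34), (59,p35)}
These 10 distinct sets form the basis B.
Close under arbitrary unions to get τ_{X×Y}; counting gives |τ_{X×Y}| = 20.


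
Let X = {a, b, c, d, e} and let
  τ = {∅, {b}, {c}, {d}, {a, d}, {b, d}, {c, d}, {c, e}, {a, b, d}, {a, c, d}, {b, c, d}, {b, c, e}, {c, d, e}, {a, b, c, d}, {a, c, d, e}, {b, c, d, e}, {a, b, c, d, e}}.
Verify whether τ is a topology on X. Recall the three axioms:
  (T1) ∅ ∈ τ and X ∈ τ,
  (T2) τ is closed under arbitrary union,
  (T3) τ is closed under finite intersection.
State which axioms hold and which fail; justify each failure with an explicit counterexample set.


τ is NOT a topology on X.

Axiom (T1): ∅ ∈ τ? Yes; X ∈ τ? Yes.
Axiom (T2/T3): check pairwise unions and intersections of members of τ.
Counterexample for (T2): {b} ∪ {c} = {b, c} ∉ τ. Therefore τ is NOT a topology.


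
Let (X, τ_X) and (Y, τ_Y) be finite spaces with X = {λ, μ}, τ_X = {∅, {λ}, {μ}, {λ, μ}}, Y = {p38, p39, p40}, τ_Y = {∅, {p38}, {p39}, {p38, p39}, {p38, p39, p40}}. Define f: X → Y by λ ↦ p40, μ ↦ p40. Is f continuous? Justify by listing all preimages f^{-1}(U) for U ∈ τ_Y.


f IS continuous.

Compute f^{-1}(U) for each U ∈ τ_Y:
  U = ∅: f^{-1}(U) = ∅ ∈ τ_X ✓.
  U = {p38}: f^{-1}(U) = ∅ ∈ τ_X ✓.
  U = {p39}: f^{-1}(U) = ∅ ∈ τ_X ✓.
  U = {p38, p39}: f^{-1}(U) = ∅ ∈ τ_X ✓.
  U = {p38, p39, p40}: f^{-1}(U) = {λ, μ} ∈ τ_X ✓.
Every preimage lies in τ_X, so f IS continuous.


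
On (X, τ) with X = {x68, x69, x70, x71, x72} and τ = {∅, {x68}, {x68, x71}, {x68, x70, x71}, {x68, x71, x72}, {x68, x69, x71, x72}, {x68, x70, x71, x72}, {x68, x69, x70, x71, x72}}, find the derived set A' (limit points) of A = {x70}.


A' = ∅

For each x ∈ X, list the open sets U ∈ τ with x ∈ U, then check whether U ∩ (A ∖ {x}) ≠ ∅ for every such U.
  x = x68: open {x68} ∋ x has {x68} ∩ (A ∖ {x68}) = ∅, so x is NOT a limit point.
  x = x69: open {x68, x69, x71, x72} ∋ x has {x68, x69, x71, x72} ∩ (A ∖ {x69}) = ∅, so x is NOT a limit point.
  x = x70: open {x68, x70, x71} ∋ x has {x68, x70, x71} ∩ (A ∖ {x70}) = ∅, so x is NOT a limit point.
  x = x71: open {x68, x71} ∋ x has {x68, x71} ∩ (A ∖ {x71}) = ∅, so x is NOT a limit point.
  x = x72: open {x68, x71, x72} ∋ x has {x68, x71, x72} ∩ (A ∖ {x72}) = ∅, so x is NOT a limit point.
Collecting: A' = ∅.


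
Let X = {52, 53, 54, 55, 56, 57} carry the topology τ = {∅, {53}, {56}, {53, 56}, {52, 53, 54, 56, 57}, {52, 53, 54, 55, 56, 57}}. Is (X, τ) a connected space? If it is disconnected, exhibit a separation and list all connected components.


(X, τ) is connected.

Find clopen sets (U ∈ τ with X ∖ U ∈ τ):
  U = ∅, X ∖ U = {52, 53, 54, 55, 56, 57} — both open, so U is clopen.
  U = {52, 53, 54, 55, 56, 57}, X ∖ U = ∅ — both open, so U is clopen.
Only trivial clopens (∅ and X) exist, so (X, τ) is connected.
Compute connected components by grouping points that agree on all clopens:
  component: {52, 53, 54, 55, 56, 57}


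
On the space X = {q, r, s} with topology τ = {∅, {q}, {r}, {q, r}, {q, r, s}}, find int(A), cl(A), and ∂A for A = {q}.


int(A) = {q}, cl(A) = {q, s}, ∂A = {s}.

Closed sets in (X, τ) are complements of opens:
  closed(X, τ) = {∅, {s}, {q, s}, {r, s}, {q, r, s}}.
int(A) = ⋃ {U ∈ τ : U ⊆ A}. Opens contained in A: ∅, {q}.
Taking the union of these: int(A) = {q}.
cl(A) = ⋂ {C closed : A ⊆ C}. Closed sets containing A: {q, s}, {q, r, s}.
Intersecting these: cl(A) = {q, s}.
∂A = cl(A) ∖ int(A) = {q, s} ∖ {q} = {s}.


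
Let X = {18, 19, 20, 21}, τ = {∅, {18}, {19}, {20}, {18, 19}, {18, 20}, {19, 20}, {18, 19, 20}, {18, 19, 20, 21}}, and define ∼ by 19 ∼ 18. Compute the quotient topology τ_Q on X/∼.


X/∼ = {[18=19], [20], [21]}; |τ_Q| = 5.

Equivalence classes: [18=19], [20], [21].
Quotient map π: X → X/∼ sends 18 ↦ [18=19], 19 ↦ [18=19], 20 ↦ [20], 21 ↦ [21].
For each subset V ⊆ X/∼, compute π^{-1}(V) ⊆ X and check whether π^{-1}(V) ∈ τ. V is open in τ_Q iff π^{-1}(V) ∈ τ.
  V = {}: π^{-1}(V) = ∅ ∈ τ ✓.
  V = {[18=19]}: π^{-1}(V) = {18, 19} ∈ τ ✓.
  V = {[20]}: π^{-1}(V) = {20} ∈ τ ✓.
  V = {[18=19], [20]}: π^{-1}(V) = {18, 19, 20} ∈ τ ✓.
  V = {[21]}: π^{-1}(V) = {21} ∉ τ ✗.
  V = {[18=19], [21]}: π^{-1}(V) = {18, 19, 21} ∉ τ ✗.
  V = {[20], [21]}: π^{-1}(V) = {20, 21} ∉ τ ✗.
  V = {[18=19], [20], [21]}: π^{-1}(V) = {18, 19, 20, 21} ∈ τ ✓.
Open sets in the quotient: τ_Q = {{}, {[18=19]}, {[20]}, {[18=19], [20]}, {[18=19], [20], [21]}} (5 elements).


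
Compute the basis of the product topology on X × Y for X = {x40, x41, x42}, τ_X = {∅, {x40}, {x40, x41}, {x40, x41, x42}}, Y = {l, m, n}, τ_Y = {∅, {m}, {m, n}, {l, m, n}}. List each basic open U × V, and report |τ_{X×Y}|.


Basis B = {∅ × ∅, {x40} × {m}, {x40} × {m, n}, {x40, x41} × {m}, {x40} × {l, m, n}, {x40, x41, x42} × {m}, {x40, x41} × {m, n}, {x40, x41} × {l, m, n}, {x40, x41, x42} × {m, n}, {x40, x41, x42} × {l, m, n}}; |τ_{X×Y}| = 20.

Enumerate products U × V with U ∈ τ_X, V ∈ τ_Y (deduplicated):
  ∅ × ∅ = {} (∅)
  {x40} × {m} = {(x40,m)}
  {x40} × {m, n} = {(x40,m), (x40,n)}
  {x40, x41} × {m} = {(x40,m), (x41,m)}
  {x40} × {l, m, n} = {(x40,l), (x40,m), (x40,n)}
  {x40, x41, x42} × {m} = {(x40,m), (x41,m), (x42,m)}
  {x40, x41} × {m, n} = {(x40,m), (x40,n), (x41,m), (x41,n)}
  {x40, x41} × {l, m, n} = {(x40,l), (x40,m), (x40,n), (x41,l), (x41,m), (x41,n)}
  {x40, x41, x42} × {m, n} = {(x40,m), (x40,n), (x41,m), (x41,n), (x42,m), (x42,n)}
  {x40, x41, x42} × {l, m, n} = {(x40,l), (x40,m), (x40,n), (x41,l), (x41,m), (x41,n), (x42,l), (x42,m), (x42,n)}
These 10 distinct sets form the basis B.
Close under arbitrary unions to get τ_{X×Y}; counting gives |τ_{X×Y}| = 20.


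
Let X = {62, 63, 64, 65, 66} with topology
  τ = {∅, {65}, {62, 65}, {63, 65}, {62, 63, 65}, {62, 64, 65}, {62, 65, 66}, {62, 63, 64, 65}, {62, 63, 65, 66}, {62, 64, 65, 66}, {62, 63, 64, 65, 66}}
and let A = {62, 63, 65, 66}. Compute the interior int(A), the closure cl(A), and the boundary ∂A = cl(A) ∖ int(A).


int(A) = {62, 63, 65, 66}, cl(A) = {62, 63, 64, 65, 66}, ∂A = {64}.

Closed sets in (X, τ) are complements of opens:
  closed(X, τ) = {∅, {63}, {64}, {66}, {63, 64}, {63, 66}, {64, 66}, {62, 64, 66}, {63, 64, 66}, {62, 63, 64, 66}, {62, 63, 64, 65, 66}}.
int(A) = ⋃ {U ∈ τ : U ⊆ A}. Opens contained in A: ∅, {65}, {62, 65}, {63, 65}, {62, 63, 65}, {62, 65, 66}, {62, 63, 65, 66}.
Taking the union of these: int(A) = {62, 63, 65, 66}.
cl(A) = ⋂ {C closed : A ⊆ C}. Closed sets containing A: {62, 63, 64, 65, 66}.
Intersecting these: cl(A) = {62, 63, 64, 65, 66}.
∂A = cl(A) ∖ int(A) = {62, 63, 64, 65, 66} ∖ {62, 63, 65, 66} = {64}.


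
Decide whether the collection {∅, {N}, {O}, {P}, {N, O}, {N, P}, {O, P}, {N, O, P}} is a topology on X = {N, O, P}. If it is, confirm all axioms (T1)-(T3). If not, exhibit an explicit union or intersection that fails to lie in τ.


τ IS a topology on X.

Axiom (T1): ∅ ∈ τ? Yes; X ∈ τ? Yes.
Axiom (T2/T3): check pairwise unions and intersections of members of τ.
All pairwise intersections and unions checked — each lies in τ. Therefore τ satisfies (T1), (T2), (T3): it IS a topology on X.


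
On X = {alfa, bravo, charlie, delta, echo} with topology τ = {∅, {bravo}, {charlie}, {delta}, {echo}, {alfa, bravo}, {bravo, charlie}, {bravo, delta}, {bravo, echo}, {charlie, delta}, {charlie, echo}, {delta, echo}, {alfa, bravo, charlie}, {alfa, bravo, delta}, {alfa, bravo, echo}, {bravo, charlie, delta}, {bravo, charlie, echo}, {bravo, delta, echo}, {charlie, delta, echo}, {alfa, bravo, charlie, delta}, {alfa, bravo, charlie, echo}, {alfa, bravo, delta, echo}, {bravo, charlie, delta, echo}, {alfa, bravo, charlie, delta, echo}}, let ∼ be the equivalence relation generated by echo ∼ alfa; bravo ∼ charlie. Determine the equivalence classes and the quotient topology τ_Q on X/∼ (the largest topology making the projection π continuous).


X/∼ = {[alfa=echo], [bravo=charlie], [delta]}; |τ_Q| = 6.

Equivalence classes: [alfa=echo], [bravo=charlie], [delta].
Quotient map π: X → X/∼ sends alfa ↦ [alfa=echo], bravo ↦ [bravo=charlie], charlie ↦ [bravo=charlie], delta ↦ [delta], echo ↦ [alfa=echo].
For each subset V ⊆ X/∼, compute π^{-1}(V) ⊆ X and check whether π^{-1}(V) ∈ τ. V is open in τ_Q iff π^{-1}(V) ∈ τ.
  V = {}: π^{-1}(V) = ∅ ∈ τ ✓.
  V = {[alfa=echo]}: π^{-1}(V) = {alfa, echo} ∉ τ ✗.
  V = {[bravo=charlie]}: π^{-1}(V) = {bravo, charlie} ∈ τ ✓.
  V = {[alfa=echo], [bravo=charlie]}: π^{-1}(V) = {alfa, bravo, charlie, echo} ∈ τ ✓.
  V = {[delta]}: π^{-1}(V) = {delta} ∈ τ ✓.
  V = {[alfa=echo], [delta]}: π^{-1}(V) = {alfa, delta, echo} ∉ τ ✗.
  V = {[bravo=charlie], [delta]}: π^{-1}(V) = {bravo, charlie, delta} ∈ τ ✓.
  V = {[alfa=echo], [bravo=charlie], [delta]}: π^{-1}(V) = {alfa, bravo, charlie, delta, echo} ∈ τ ✓.
Open sets in the quotient: τ_Q = {{}, {[bravo=charlie]}, {[alfa=echo], [bravo=charlie]}, {[delta]}, {[bravo=charlie], [delta]}, {[alfa=echo], [bravo=charlie], [delta]}} (6 elements).


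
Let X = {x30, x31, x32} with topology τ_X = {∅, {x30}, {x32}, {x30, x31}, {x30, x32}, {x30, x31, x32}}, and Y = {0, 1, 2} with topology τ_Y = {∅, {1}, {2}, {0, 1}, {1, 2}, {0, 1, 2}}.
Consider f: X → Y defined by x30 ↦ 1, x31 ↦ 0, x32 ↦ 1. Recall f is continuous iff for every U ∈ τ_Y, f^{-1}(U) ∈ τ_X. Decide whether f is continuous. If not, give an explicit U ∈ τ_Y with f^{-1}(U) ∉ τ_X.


f IS continuous.

Compute f^{-1}(U) for each U ∈ τ_Y:
  U = ∅: f^{-1}(U) = ∅ ∈ τ_X ✓.
  U = {1}: f^{-1}(U) = {x30, x32} ∈ τ_X ✓.
  U = {2}: f^{-1}(U) = ∅ ∈ τ_X ✓.
  U = {0, 1}: f^{-1}(U) = {x30, x31, x32} ∈ τ_X ✓.
  U = {1, 2}: f^{-1}(U) = {x30, x32} ∈ τ_X ✓.
  U = {0, 1, 2}: f^{-1}(U) = {x30, x31, x32} ∈ τ_X ✓.
Every preimage lies in τ_X, so f IS continuous.


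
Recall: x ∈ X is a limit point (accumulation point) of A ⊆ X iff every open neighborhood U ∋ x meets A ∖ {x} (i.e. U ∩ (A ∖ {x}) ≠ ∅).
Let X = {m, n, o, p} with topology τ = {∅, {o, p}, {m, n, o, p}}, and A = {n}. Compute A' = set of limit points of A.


A' = {m}

For each x ∈ X, list the open sets U ∈ τ with x ∈ U, then check whether U ∩ (A ∖ {x}) ≠ ∅ for every such U.
  x = m: opens ∋ x are {m, n, o, p}; each meets A ∖ {m}, so x IS a limit point.
  x = n: open {m, n, o, p} ∋ x has {m, n, o, p} ∩ (A ∖ {n}) = ∅, so x is NOT a limit point.
  x = o: open {o, p} ∋ x has {o, p} ∩ (A ∖ {o}) = ∅, so x is NOT a limit point.
  x = p: open {o, p} ∋ x has {o, p} ∩ (A ∖ {p}) = ∅, so x is NOT a limit point.
Collecting: A' = {m}.


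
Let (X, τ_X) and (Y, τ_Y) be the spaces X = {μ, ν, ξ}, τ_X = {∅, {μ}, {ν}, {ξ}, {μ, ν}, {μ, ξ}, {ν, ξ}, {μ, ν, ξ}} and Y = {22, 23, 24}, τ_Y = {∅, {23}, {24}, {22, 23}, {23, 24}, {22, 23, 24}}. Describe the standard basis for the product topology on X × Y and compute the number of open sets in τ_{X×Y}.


Basis B = {∅ × ∅, {μ} × {23}, {μ} × {24}, {ν} × {23}, {ν} × {24}, {ξ} × {23}, {ξ} × {24}, {μ} × {22, 23}, {μ} × {23, 24}, {μ, ν} × {23}, {μ, ξ} × {23}, {μ, ν} × {24}, {μ, ξ} × {24}, {ν} × {22, 23}, {ν} × {23, 24}, {ν, ξ} × {23}, {ν, ξ} × {24}, {ξ} × {22, 23}, {ξ} × {23, 24}, {μ} × {22, 23, 24}, {μ, ν, ξ} × {23}, {μ, ν, ξ} × {24}, {ν} × {22, 23, 24}, {ξ} × {22, 23, 24}, {μ, ν} × {22, 23}, {μ, ξ} × {22, 23}, {μ, ν} × {23, 24}, {μ, ξ} × {23, 24}, {ν, ξ} × {22, 23}, {ν, ξ} × {23, 24}, {μ, ν} × {22, 23, 24}, {μ, ξ} × {22, 23, 24}, {μ, ν, ξ} × {22, 23}, {μ, ν, ξ} × {23, 24}, {ν, ξ} × {22, 23, 24}, {μ, ν, ξ} × {22, 23, 24}}; |τ_{X×Y}| = 216.

Enumerate products U × V with U ∈ τ_X, V ∈ τ_Y (deduplicated):
  ∅ × ∅ = {} (∅)
  {μ} × {23} = {(μ,23)}
  {μ} × {24} = {(μ,24)}
  {ν} × {23} = {(ν,23)}
  {ν} × {24} = {(ν,24)}
  {ξ} × {23} = {(ξ,23)}
  {ξ} × {24} = {(ξ,24)}
  {μ} × {22, 23} = {(μ,22), (μ,23)}
  {μ} × {23, 24} = {(μ,23), (μ,24)}
  {μ, ν} × {23} = {(μ,23), (ν,23)}
  {μ, ξ} × {23} = {(μ,23), (ξ,23)}
  {μ, ν} × {24} = {(μ,24), (ν,24)}
  {μ, ξ} × {24} = {(μ,24), (ξ,24)}
  {ν} × {22, 23} = {(ν,22), (ν,23)}
  {ν} × {23, 24} = {(ν,23), (ν,24)}
  {ν, ξ} × {23} = {(ν,23), (ξ,23)}
  {ν, ξ} × {24} = {(ν,24), (ξ,24)}
  {ξ} × {22, 23} = {(ξ,22), (ξ,23)}
  {ξ} × {23, 24} = {(ξ,23), (ξ,24)}
  {μ} × {22, 23, 24} = {(μ,22), (μ,23), (μ,24)}
  {μ, ν, ξ} × {23} = {(μ,23), (ν,23), (ξ,23)}
  {μ, ν, ξ} × {24} = {(μ,24), (ν,24), (ξ,24)}
  {ν} × {22, 23, 24} = {(ν,22), (ν,23), (ν,24)}
  {ξ} × {22, 23, 24} = {(ξ,22), (ξ,23), (ξ,24)}
  {μ, ν} × {22, 23} = {(μ,22), (μ,23), (ν,22), (ν,23)}
  {μ, ξ} × {22, 23} = {(μ,22), (μ,23), (ξ,22), (ξ,23)}
  {μ, ν} × {23, 24} = {(μ,23), (μ,24), (ν,23), (ν,24)}
  {μ, ξ} × {23, 24} = {(μ,23), (μ,24), (ξ,23), (ξ,24)}
  {ν, ξ} × {22, 23} = {(ν,22), (ν,23), (ξ,22), (ξ,23)}
  {ν, ξ} × {23, 24} = {(ν,23), (ν,24), (ξ,23), (ξ,24)}
  {μ, ν} × {22, 23, 24} = {(μ,22), (μ,23), (μ,24), (ν,22), (ν,23), (ν,24)}
  {μ, ξ} × {22, 23, 24} = {(μ,22), (μ,23), (μ,24), (ξ,22), (ξ,23), (ξ,24)}
  {μ, ν, ξ} × {22, 23} = {(μ,22), (μ,23), (ν,22), (ν,23), (ξ,22), (ξ,23)}
  {μ, ν, ξ} × {23, 24} = {(μ,23), (μ,24), (ν,23), (ν,24), (ξ,23), (ξ,24)}
  {ν, ξ} × {22, 23, 24} = {(ν,22), (ν,23), (ν,24), (ξ,22), (ξ,23), (ξ,24)}
  {μ, ν, ξ} × {22, 23, 24} = {(μ,22), (μ,23), (μ,24), (ν,22), (ν,23), (ν,24), (ξ,22), (ξ,23), (ξ,24)}
These 36 distinct sets form the basis B.
Close under arbitrary unions to get τ_{X×Y}; counting gives |τ_{X×Y}| = 216.


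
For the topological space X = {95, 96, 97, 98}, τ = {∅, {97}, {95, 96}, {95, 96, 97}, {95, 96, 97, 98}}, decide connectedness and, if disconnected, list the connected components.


(X, τ) is connected.

Find clopen sets (U ∈ τ with X ∖ U ∈ τ):
  U = ∅, X ∖ U = {95, 96, 97, 98} — both open, so U is clopen.
  U = {95, 96, 97, 98}, X ∖ U = ∅ — both open, so U is clopen.
Only trivial clopens (∅ and X) exist, so (X, τ) is connected.
Compute connected components by grouping points that agree on all clopens:
  component: {95, 96, 97, 98}


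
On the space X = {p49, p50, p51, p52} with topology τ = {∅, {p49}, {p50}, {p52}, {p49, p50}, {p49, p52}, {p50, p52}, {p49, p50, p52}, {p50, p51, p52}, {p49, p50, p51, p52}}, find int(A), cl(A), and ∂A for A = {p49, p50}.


int(A) = {p49, p50}, cl(A) = {p49, p50, p51}, ∂A = {p51}.

Closed sets in (X, τ) are complements of opens:
  closed(X, τ) = {∅, {p49}, {p51}, {p49, p51}, {p50, p51}, {p51, p52}, {p49, p50, p51}, {p49, p51, p52}, {p50, p51, p52}, {p49, p50, p51, p52}}.
int(A) = ⋃ {U ∈ τ : U ⊆ A}. Opens contained in A: ∅, {p49}, {p50}, {p49, p50}.
Taking the union of these: int(A) = {p49, p50}.
cl(A) = ⋂ {C closed : A ⊆ C}. Closed sets containing A: {p49, p50, p51}, {p49, p50, p51, p52}.
Intersecting these: cl(A) = {p49, p50, p51}.
∂A = cl(A) ∖ int(A) = {p49, p50, p51} ∖ {p49, p50} = {p51}.


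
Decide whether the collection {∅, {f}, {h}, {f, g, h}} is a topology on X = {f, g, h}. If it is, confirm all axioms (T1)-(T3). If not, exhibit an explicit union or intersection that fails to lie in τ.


τ is NOT a topology on X.

Axiom (T1): ∅ ∈ τ? Yes; X ∈ τ? Yes.
Axiom (T2/T3): check pairwise unions and intersections of members of τ.
Counterexample for (T2): {f} ∪ {h} = {f, h} ∉ τ. Therefore τ is NOT a topology.


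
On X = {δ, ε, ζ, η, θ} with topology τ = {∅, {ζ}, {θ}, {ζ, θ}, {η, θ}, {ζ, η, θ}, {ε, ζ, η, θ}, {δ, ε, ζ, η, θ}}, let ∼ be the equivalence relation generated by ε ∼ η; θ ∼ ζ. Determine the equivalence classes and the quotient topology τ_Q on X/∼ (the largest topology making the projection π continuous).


X/∼ = {[δ], [ε=η], [ζ=θ]}; |τ_Q| = 4.

Equivalence classes: [δ], [ε=η], [ζ=θ].
Quotient map π: X → X/∼ sends δ ↦ [δ], ε ↦ [ε=η], ζ ↦ [ζ=θ], η ↦ [ε=η], θ ↦ [ζ=θ].
For each subset V ⊆ X/∼, compute π^{-1}(V) ⊆ X and check whether π^{-1}(V) ∈ τ. V is open in τ_Q iff π^{-1}(V) ∈ τ.
  V = {}: π^{-1}(V) = ∅ ∈ τ ✓.
  V = {[δ]}: π^{-1}(V) = {δ} ∉ τ ✗.
  V = {[ε=η]}: π^{-1}(V) = {ε, η} ∉ τ ✗.
  V = {[δ], [ε=η]}: π^{-1}(V) = {δ, ε, η} ∉ τ ✗.
  V = {[ζ=θ]}: π^{-1}(V) = {ζ, θ} ∈ τ ✓.
  V = {[δ], [ζ=θ]}: π^{-1}(V) = {δ, ζ, θ} ∉ τ ✗.
  V = {[ε=η], [ζ=θ]}: π^{-1}(V) = {ε, ζ, η, θ} ∈ τ ✓.
  V = {[δ], [ε=η], [ζ=θ]}: π^{-1}(V) = {δ, ε, ζ, η, θ} ∈ τ ✓.
Open sets in the quotient: τ_Q = {{}, {[ζ=θ]}, {[ε=η], [ζ=θ]}, {[δ], [ε=η], [ζ=θ]}} (4 elements).


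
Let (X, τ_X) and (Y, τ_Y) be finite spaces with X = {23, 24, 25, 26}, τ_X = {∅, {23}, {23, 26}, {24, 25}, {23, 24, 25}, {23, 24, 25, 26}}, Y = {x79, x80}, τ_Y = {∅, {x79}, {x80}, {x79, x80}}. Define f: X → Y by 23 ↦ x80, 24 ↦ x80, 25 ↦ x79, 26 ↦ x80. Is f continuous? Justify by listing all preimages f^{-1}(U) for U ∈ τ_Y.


f is NOT continuous.

Compute f^{-1}(U) for each U ∈ τ_Y:
  U = ∅: f^{-1}(U) = ∅ ∈ τ_X ✓.
  U = {x79}: f^{-1}(U) = {25} ∉ τ_X ✗.
  U = {x80}: f^{-1}(U) = {23, 24, 26} ∉ τ_X ✗.
  U = {x79, x80}: f^{-1}(U) = {23, 24, 25, 26} ∈ τ_X ✓.
Found U = {x79} with f^{-1}(U) = {25} not in τ_X. Therefore f is NOT continuous.


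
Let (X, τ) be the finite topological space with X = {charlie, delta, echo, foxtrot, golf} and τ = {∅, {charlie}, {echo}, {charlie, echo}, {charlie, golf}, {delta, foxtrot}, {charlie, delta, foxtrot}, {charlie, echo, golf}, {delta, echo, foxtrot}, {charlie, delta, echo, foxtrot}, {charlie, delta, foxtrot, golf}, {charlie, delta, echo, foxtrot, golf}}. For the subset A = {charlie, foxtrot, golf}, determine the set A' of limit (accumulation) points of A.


A' = {delta, golf}

For each x ∈ X, list the open sets U ∈ τ with x ∈ U, then check whether U ∩ (A ∖ {x}) ≠ ∅ for every such U.
  x = charlie: open {charlie} ∋ x has {charlie} ∩ (A ∖ {charlie}) = ∅, so x is NOT a limit point.
  x = delta: opens ∋ x are {delta, foxtrot}, {charlie, delta, foxtrot}, {delta, echo, foxtrot}, {charlie, delta, echo, foxtrot}, {charlie, delta, foxtrot, golf}, {charlie, delta, echo, foxtrot, golf}; each meets A ∖ {delta}, so x IS a limit point.
  x = echo: open {echo} ∋ x has {echo} ∩ (A ∖ {echo}) = ∅, so x is NOT a limit point.
  x = foxtrot: open {delta, foxtrot} ∋ x has {delta, foxtrot} ∩ (A ∖ {foxtrot}) = ∅, so x is NOT a limit point.
  x = golf: opens ∋ x are {charlie, golf}, {charlie, echo, golf}, {charlie, delta, foxtrot, golf}, {charlie, delta, echo, foxtrot, golf}; each meets A ∖ {golf}, so x IS a limit point.
Collecting: A' = {delta, golf}.


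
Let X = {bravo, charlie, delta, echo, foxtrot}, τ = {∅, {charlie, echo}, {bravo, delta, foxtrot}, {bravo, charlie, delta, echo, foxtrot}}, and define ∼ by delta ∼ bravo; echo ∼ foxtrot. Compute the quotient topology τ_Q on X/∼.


X/∼ = {[bravo=delta], [charlie], [echo=foxtrot]}; |τ_Q| = 2.

Equivalence classes: [bravo=delta], [charlie], [echo=foxtrot].
Quotient map π: X → X/∼ sends bravo ↦ [bravo=delta], charlie ↦ [charlie], delta ↦ [bravo=delta], echo ↦ [echo=foxtrot], foxtrot ↦ [echo=foxtrot].
For each subset V ⊆ X/∼, compute π^{-1}(V) ⊆ X and check whether π^{-1}(V) ∈ τ. V is open in τ_Q iff π^{-1}(V) ∈ τ.
  V = {}: π^{-1}(V) = ∅ ∈ τ ✓.
  V = {[bravo=delta]}: π^{-1}(V) = {bravo, delta} ∉ τ ✗.
  V = {[charlie]}: π^{-1}(V) = {charlie} ∉ τ ✗.
  V = {[bravo=delta], [charlie]}: π^{-1}(V) = {bravo, charlie, delta} ∉ τ ✗.
  V = {[echo=foxtrot]}: π^{-1}(V) = {echo, foxtrot} ∉ τ ✗.
  V = {[bravo=delta], [echo=foxtrot]}: π^{-1}(V) = {bravo, delta, echo, foxtrot} ∉ τ ✗.
  V = {[charlie], [echo=foxtrot]}: π^{-1}(V) = {charlie, echo, foxtrot} ∉ τ ✗.
  V = {[bravo=delta], [charlie], [echo=foxtrot]}: π^{-1}(V) = {bravo, charlie, delta, echo, foxtrot} ∈ τ ✓.
Open sets in the quotient: τ_Q = {{}, {[bravo=delta], [charlie], [echo=foxtrot]}} (2 elements).


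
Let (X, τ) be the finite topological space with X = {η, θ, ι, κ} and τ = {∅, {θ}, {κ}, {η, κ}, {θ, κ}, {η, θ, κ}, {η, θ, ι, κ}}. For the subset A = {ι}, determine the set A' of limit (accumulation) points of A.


A' = ∅

For each x ∈ X, list the open sets U ∈ τ with x ∈ U, then check whether U ∩ (A ∖ {x}) ≠ ∅ for every such U.
  x = η: open {η, κ} ∋ x has {η, κ} ∩ (A ∖ {η}) = ∅, so x is NOT a limit point.
  x = θ: open {θ} ∋ x has {θ} ∩ (A ∖ {θ}) = ∅, so x is NOT a limit point.
  x = ι: open {η, θ, ι, κ} ∋ x has {η, θ, ι, κ} ∩ (A ∖ {ι}) = ∅, so x is NOT a limit point.
  x = κ: open {κ} ∋ x has {κ} ∩ (A ∖ {κ}) = ∅, so x is NOT a limit point.
Collecting: A' = ∅.


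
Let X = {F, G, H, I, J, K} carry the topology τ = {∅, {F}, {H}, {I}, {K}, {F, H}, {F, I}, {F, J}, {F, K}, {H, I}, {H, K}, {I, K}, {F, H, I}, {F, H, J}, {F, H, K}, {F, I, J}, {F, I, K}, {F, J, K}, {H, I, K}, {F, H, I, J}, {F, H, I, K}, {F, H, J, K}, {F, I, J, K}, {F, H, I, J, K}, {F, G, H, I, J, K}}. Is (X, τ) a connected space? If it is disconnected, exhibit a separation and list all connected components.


(X, τ) is connected.

Find clopen sets (U ∈ τ with X ∖ U ∈ τ):
  U = ∅, X ∖ U = {F, G, H, I, J, K} — both open, so U is clopen.
  U = {F, G, H, I, J, K}, X ∖ U = ∅ — both open, so U is clopen.
Only trivial clopens (∅ and X) exist, so (X, τ) is connected.
Compute connected components by grouping points that agree on all clopens:
  component: {F, G, H, I, J, K}


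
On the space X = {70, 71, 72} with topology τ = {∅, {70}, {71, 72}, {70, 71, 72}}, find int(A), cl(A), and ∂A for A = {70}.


int(A) = {70}, cl(A) = {70}, ∂A = ∅.

Closed sets in (X, τ) are complements of opens:
  closed(X, τ) = {∅, {70}, {71, 72}, {70, 71, 72}}.
int(A) = ⋃ {U ∈ τ : U ⊆ A}. Opens contained in A: ∅, {70}.
Taking the union of these: int(A) = {70}.
cl(A) = ⋂ {C closed : A ⊆ C}. Closed sets containing A: {70}, {70, 71, 72}.
Intersecting these: cl(A) = {70}.
∂A = cl(A) ∖ int(A) = {70} ∖ {70} = ∅.


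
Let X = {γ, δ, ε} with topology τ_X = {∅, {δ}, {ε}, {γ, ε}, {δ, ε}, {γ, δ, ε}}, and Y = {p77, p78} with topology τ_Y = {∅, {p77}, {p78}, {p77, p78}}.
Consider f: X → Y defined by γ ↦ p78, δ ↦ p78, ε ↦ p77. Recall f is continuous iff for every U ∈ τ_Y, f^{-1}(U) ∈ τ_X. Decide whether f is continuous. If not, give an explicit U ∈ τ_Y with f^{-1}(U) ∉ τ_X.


f is NOT continuous.

Compute f^{-1}(U) for each U ∈ τ_Y:
  U = ∅: f^{-1}(U) = ∅ ∈ τ_X ✓.
  U = {p77}: f^{-1}(U) = {ε} ∈ τ_X ✓.
  U = {p78}: f^{-1}(U) = {γ, δ} ∉ τ_X ✗.
  U = {p77, p78}: f^{-1}(U) = {γ, δ, ε} ∈ τ_X ✓.
Found U = {p78} with f^{-1}(U) = {γ, δ} not in τ_X. Therefore f is NOT continuous.


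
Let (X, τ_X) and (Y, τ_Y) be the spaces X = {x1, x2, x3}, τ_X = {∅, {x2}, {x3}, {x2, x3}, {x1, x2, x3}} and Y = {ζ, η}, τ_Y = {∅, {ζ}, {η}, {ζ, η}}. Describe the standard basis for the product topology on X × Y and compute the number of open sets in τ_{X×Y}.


Basis B = {∅ × ∅, {x2} × {ζ}, {x2} × {η}, {x3} × {ζ}, {x3} × {η}, {x2} × {ζ, η}, {x2, x3} × {ζ}, {x2, x3} × {η}, {x3} × {ζ, η}, {x1, x2, x3} × {ζ}, {x1, x2, x3} × {η}, {x2, x3} × {ζ, η}, {x1, x2, x3} × {ζ, η}}; |τ_{X×Y}| = 25.

Enumerate products U × V with U ∈ τ_X, V ∈ τ_Y (deduplicated):
  ∅ × ∅ = {} (∅)
  {x2} × {ζ} = {(x2,ζ)}
  {x2} × {η} = {(x2,η)}
  {x3} × {ζ} = {(x3,ζ)}
  {x3} × {η} = {(x3,η)}
  {x2} × {ζ, η} = {(x2,ζ), (x2,η)}
  {x2, x3} × {ζ} = {(x2,ζ), (x3,ζ)}
  {x2, x3} × {η} = {(x2,η), (x3,η)}
  {x3} × {ζ, η} = {(x3,ζ), (x3,η)}
  {x1, x2, x3} × {ζ} = {(x1,ζ), (x2,ζ), (x3,ζ)}
  {x1, x2, x3} × {η} = {(x1,η), (x2,η), (x3,η)}
  {x2, x3} × {ζ, η} = {(x2,ζ), (x2,η), (x3,ζ), (x3,η)}
  {x1, x2, x3} × {ζ, η} = {(x1,ζ), (x1,η), (x2,ζ), (x2,η), (x3,ζ), (x3,η)}
These 13 distinct sets form the basis B.
Close under arbitrary unions to get τ_{X×Y}; counting gives |τ_{X×Y}| = 25.
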